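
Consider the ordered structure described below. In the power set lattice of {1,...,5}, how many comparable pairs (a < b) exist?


A comparable pair {a,b} has a < b or b < a in the order.
Count unordered pairs where one element is strictly below the other.
Examples: {{},{1}}, {{},{2}}, {{},{3}}, {{},{4}}, ...
Total comparable pairs: 211


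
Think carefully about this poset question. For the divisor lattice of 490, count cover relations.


A cover relation a -< b holds when a < b with no c strictly between.
Cover relations:
  1 -< 2
  1 -< 5
  1 -< 7
  2 -< 10
  2 -< 14
  5 -< 10
  5 -< 35
  7 -< 14
  ...12 more
Total: 20


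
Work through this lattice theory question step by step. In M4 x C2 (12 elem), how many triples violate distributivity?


Distributive law: a ^ (b v c) = (a ^ b) v (a ^ c).
Check all 12^3 = 1728 ordered triples (a,b,c).
  e.g. a=(a1,0), b=(a2,0), c=(a3,0): lhs=(a1,0) != rhs=(0,0)
  e.g. a=(a1,0), b=(a2,0), c=(a3,1): lhs=(a1,0) != rhs=(0,0)
Total violating triples: 192


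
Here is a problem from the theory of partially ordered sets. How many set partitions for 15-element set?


B(n) = number of set partitions of an n-element set.
B(n) satisfies the recurrence: B(n+1) = sum_k C(n,k)*B(k).
B(15) = 1382958545


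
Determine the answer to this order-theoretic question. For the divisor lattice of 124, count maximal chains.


A maximal chain goes from the minimum element to a maximal element via cover relations.
Counting all min-to-max paths in the cover graph.
Total maximal chains: 3


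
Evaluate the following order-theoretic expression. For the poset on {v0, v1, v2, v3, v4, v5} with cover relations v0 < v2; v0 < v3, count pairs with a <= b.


The order relation is {(a,b) : a <= b}, reflexive so it includes (a,a).
Examples: (v0,v0), (v0,v2), (v0,v3), (v1,v1), (v2,v2), ...
Total ordered pairs: 8


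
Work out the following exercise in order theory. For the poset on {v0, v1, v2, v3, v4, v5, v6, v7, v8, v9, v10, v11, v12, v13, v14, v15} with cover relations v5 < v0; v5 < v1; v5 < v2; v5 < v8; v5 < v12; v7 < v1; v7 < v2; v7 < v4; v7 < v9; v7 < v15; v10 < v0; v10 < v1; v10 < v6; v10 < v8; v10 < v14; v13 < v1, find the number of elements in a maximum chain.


A chain is a totally ordered subset; we count the number of elements in a maximum chain.
Compute, for each element x, the size of the longest chain ending at x:
  v3: 1
  v5: 1
  v7: 1
  v10: 1
  v11: 1
  v13: 1
  ...
A maximum chain: v5 < v0
Number of elements in the longest chain: 2


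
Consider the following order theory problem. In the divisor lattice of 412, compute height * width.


Height = length of longest chain minus 1; width = size of largest antichain.
A maximum chain: 1 | 103 | 206 | 412  (height 3).
A maximum antichain: {2, 103}  (width 2).
Product = 3 * 2 = 6


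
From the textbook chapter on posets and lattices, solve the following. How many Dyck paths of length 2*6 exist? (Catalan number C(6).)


C(n) = C(2n, n) / (n+1).
C(12, 6) = 924
C(6) = 924 / 7 = 132


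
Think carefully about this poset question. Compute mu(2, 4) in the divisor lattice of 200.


In a divisor lattice, mu(a,b) = mu(b/a) where mu is the classical Mobius function.
b/a = 4/2 = 2
Prime factorization of 2: primes [2]
2 is squarefree with 1 prime factor(s), so mu(2) = (-1)^1 = -1


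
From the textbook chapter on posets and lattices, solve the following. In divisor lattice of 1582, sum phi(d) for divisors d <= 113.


Divisors of 1582 up to 113: [1, 2, 7, 14, 113]
phi values: [1, 1, 6, 6, 112]
Sum = 126


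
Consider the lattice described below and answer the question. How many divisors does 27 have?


Divisors of 27: [1, 3, 9, 27]
Count: 4


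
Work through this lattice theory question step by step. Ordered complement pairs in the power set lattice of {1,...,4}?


Complement pair (a,b): a meet b = bottom, a join b = top.
Here: A intersect B = {} and A union B = {1,...,4}.
Pairs found: ({},{1,2,3,4}), ({1},{2,3,4}), ({2},{1,3,4}), ({3},{1,2,4}), ... (12 more)
Total ordered pairs: 16


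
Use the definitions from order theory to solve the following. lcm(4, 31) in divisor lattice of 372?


Join=lcm.
gcd(4,31)=1
lcm=124


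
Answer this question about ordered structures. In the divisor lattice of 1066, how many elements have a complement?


An element a is complemented if some b has a meet b = bottom, a join b = top.
a is complemented iff gcd(a, n/a)=1, i.e. a is a unitary divisor of 1066.
Complemented elements: 1, 2, 13, 26, 41, 82, ... (2 more)
Count: 8


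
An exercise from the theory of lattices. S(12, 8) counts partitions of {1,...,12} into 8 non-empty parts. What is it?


S(n,k) = k*S(n-1,k) + S(n-1,k-1).
S(11,8) = 11880, S(11,7) = 63987
S(12,8) = 8*11880 + 63987 = 95040 + 63987
S(12,8) = 159027


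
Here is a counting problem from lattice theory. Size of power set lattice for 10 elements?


Power set = 2^n.
2^10 = 1024


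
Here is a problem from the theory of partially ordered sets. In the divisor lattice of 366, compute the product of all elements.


Divisors of 366: [1, 2, 3, 6, 61, 122, 183, 366]
Product = n^(d(n)/2) = 366^(8/2)
Product = 17944209936


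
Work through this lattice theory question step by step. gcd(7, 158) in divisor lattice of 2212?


Meet=gcd.
gcd(7,158)=1


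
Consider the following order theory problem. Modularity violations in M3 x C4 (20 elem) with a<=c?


Modular law: if a <= c then a v (b ^ c) = (a v b) ^ c.
Check all triples (a,b,c) with a <= c among 20 elements.
This lattice is modular (diamonds M_m and their chain-products are modular).
Total violating triples: 0


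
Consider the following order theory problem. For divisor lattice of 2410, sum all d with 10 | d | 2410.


Interval [10,2410] in divisors of 2410: [10, 2410]
Sum = 2420


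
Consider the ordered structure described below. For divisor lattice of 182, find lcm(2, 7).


In a divisor lattice, join = lcm (least common multiple).
Compute lcm iteratively: start with first element, then lcm(current, next).
Elements: [2, 7]
lcm(2,7) = 14
Final lcm = 14


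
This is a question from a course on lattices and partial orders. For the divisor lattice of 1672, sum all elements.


sigma(n) = sum of divisors.
Divisors of 1672: [1, 2, 4, 8, 11, 19, 22, 38, 44, 76, 88, 152, 209, 418, 836, 1672]
Sum = 3600


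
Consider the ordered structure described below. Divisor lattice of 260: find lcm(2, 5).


In a divisor lattice, join = lcm (least common multiple).
gcd(2,5) = 1
lcm(2,5) = 2*5/gcd = 10/1 = 10


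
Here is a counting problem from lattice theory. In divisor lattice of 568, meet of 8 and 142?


In a divisor lattice, meet = gcd (greatest common divisor).
By Euclidean algorithm or factoring: gcd(8,142) = 2


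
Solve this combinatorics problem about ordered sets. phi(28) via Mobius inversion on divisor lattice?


phi(n) = n * prod_{p|n} (1 - 1/p).
Prime divisors of 28: [2, 7]
phi(28) = 28 * (1 - 1/2) * (1 - 1/7)
phi(28) = 12


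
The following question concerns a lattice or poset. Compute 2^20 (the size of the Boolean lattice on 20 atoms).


Power set = 2^n.
2^20 = 1048576


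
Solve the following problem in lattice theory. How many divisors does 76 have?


Divisors of 76: [1, 2, 4, 19, 38, 76]
Count: 6


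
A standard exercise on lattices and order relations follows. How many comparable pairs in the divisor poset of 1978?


A comparable pair {a,b} has a < b or b < a in the order.
Count unordered pairs where one element is strictly below the other.
Examples: {1,2}, {1,23}, {1,43}, {1,46}, ...
Total comparable pairs: 19


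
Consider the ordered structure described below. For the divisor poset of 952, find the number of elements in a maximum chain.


A chain is a totally ordered subset; we count the number of elements in a maximum chain.
Compute, for each element x, the size of the longest chain ending at x:
  1: 1
  2: 2
  7: 2
  17: 2
  4: 3
  8: 4
  ...
A maximum chain: 1 < 2 < 4 < 8 < 56 < 952
Number of elements in the longest chain: 6


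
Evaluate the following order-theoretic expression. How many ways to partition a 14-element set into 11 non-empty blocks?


S(n,k) = k*S(n-1,k) + S(n-1,k-1).
S(13,11) = 2431, S(13,10) = 39325
S(14,11) = 11*2431 + 39325 = 26741 + 39325
S(14,11) = 66066


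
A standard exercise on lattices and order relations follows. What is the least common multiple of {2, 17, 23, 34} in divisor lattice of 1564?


In a divisor lattice, join = lcm (least common multiple).
Compute lcm iteratively: start with first element, then lcm(current, next).
Elements: [2, 17, 23, 34]
lcm(2,17) = 34
lcm(34,23) = 782
lcm(782,34) = 782
Final lcm = 782


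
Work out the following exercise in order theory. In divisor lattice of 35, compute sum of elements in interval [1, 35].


Interval [1,35] in divisors of 35: [1, 5, 7, 35]
Sum = 48


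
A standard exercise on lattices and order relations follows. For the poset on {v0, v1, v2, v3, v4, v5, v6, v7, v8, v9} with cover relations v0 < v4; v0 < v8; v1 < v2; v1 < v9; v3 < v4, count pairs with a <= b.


The order relation is {(a,b) : a <= b}, reflexive so it includes (a,a).
Examples: (v0,v0), (v0,v4), (v0,v8), (v1,v1), (v1,v2), ...
Total ordered pairs: 15


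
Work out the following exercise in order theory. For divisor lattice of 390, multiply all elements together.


Divisors of 390: [1, 2, 3, 5, 6, 10, 13, 15, 26, 30, 39, 65, 78, 130, 195, 390]
Product = n^(d(n)/2) = 390^(16/2)
Product = 535200926048100000000


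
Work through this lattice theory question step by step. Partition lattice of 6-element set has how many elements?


B(n) = number of set partitions of an n-element set.
B(n) satisfies the recurrence: B(n+1) = sum_k C(n,k)*B(k).
B(6) = 203


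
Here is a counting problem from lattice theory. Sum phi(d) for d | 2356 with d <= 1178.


Divisors of 2356 up to 1178: [1, 2, 4, 19, 31, 38, 62, 76, 124, 589, 1178]
phi values: [1, 1, 2, 18, 30, 18, 30, 36, 60, 540, 540]
Sum = 1276


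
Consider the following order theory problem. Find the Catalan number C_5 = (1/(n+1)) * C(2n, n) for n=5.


C(n) = C(2n, n) / (n+1).
C(10, 5) = 252
C(5) = 252 / 6 = 42


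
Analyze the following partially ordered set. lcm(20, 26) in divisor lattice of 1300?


Join=lcm.
gcd(20,26)=2
lcm=260


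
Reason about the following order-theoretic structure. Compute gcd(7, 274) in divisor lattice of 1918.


In a divisor lattice, meet = gcd (greatest common divisor).
By Euclidean algorithm or factoring: gcd(7,274) = 1


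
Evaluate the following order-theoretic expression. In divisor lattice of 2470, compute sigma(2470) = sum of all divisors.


sigma(n) = sum of divisors.
Divisors of 2470: [1, 2, 5, 10, 13, 19, 26, 38, 65, 95, 130, 190, 247, 494, 1235, 2470]
Sum = 5040


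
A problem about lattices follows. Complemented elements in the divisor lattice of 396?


An element a is complemented if some b has a meet b = bottom, a join b = top.
a is complemented iff gcd(a, n/a)=1, i.e. a is a unitary divisor of 396.
Complemented elements: 1, 4, 9, 11, 36, 44, ... (2 more)
Count: 8


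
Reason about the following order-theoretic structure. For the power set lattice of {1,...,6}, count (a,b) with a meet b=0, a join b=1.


Complement pair (a,b): a meet b = bottom, a join b = top.
Here: A intersect B = {} and A union B = {1,...,6}.
Pairs found: ({},{1,2,3,4,5,6}), ({1},{2,3,4,5,6}), ({2},{1,3,4,5,6}), ({3},{1,2,4,5,6}), ... (60 more)
Total ordered pairs: 64


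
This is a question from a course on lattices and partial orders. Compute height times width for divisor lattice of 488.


Height = length of longest chain minus 1; width = size of largest antichain.
A maximum chain: 1 | 61 | 122 | 244 | 488  (height 4).
A maximum antichain: {2, 61}  (width 2).
Product = 4 * 2 = 8


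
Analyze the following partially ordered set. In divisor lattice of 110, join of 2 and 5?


In a divisor lattice, join = lcm (least common multiple).
gcd(2,5) = 1
lcm(2,5) = 2*5/gcd = 10/1 = 10


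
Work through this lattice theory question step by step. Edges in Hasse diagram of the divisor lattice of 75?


A cover relation a -< b holds when a < b with no c strictly between.
Cover relations:
  1 -< 3
  1 -< 5
  3 -< 15
  5 -< 15
  5 -< 25
  15 -< 75
  25 -< 75
Total: 7


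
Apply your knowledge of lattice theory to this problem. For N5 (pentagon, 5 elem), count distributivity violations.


Distributive law: a ^ (b v c) = (a ^ b) v (a ^ c).
Check all 5^3 = 125 ordered triples (a,b,c).
  e.g. a=b, b=a, c=c: lhs=b != rhs=a
  e.g. a=b, b=c, c=a: lhs=b != rhs=a
Total violating triples: 2


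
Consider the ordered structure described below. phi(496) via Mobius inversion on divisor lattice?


phi(n) = n * prod_{p|n} (1 - 1/p).
Prime divisors of 496: [2, 31]
phi(496) = 496 * (1 - 1/2) * (1 - 1/31)
phi(496) = 240


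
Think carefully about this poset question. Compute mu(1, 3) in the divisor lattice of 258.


In a divisor lattice, mu(a,b) = mu(b/a) where mu is the classical Mobius function.
b/a = 3/1 = 3
Prime factorization of 3: primes [3]
3 is squarefree with 1 prime factor(s), so mu(3) = (-1)^1 = -1


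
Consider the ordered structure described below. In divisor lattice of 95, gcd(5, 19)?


Meet=gcd.
gcd(5,19)=1


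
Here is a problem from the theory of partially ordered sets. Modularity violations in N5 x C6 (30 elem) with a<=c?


Modular law: if a <= c then a v (b ^ c) = (a v b) ^ c.
Check all triples (a,b,c) with a <= c among 30 elements.
  e.g. a=(a,0), b=(c,0), c=(b,0): lhs=(a,0) != rhs=(b,0)
  e.g. a=(a,0), b=(c,1), c=(b,0): lhs=(a,0) != rhs=(b,0)
Total violating triples: 126


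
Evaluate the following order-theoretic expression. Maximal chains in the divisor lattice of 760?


A maximal chain goes from the minimum element to a maximal element via cover relations.
Counting all min-to-max paths in the cover graph.
Total maximal chains: 20


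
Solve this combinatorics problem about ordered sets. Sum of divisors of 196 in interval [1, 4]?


Interval [1,4] in divisors of 196: [1, 2, 4]
Sum = 7


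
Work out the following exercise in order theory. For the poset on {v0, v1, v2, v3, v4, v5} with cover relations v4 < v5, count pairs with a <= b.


The order relation is {(a,b) : a <= b}, reflexive so it includes (a,a).
Examples: (v0,v0), (v1,v1), (v2,v2), (v3,v3), (v4,v4), ...
Total ordered pairs: 7


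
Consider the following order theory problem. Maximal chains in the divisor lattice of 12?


A maximal chain goes from the minimum element to a maximal element via cover relations.
Counting all min-to-max paths in the cover graph.
Total maximal chains: 3


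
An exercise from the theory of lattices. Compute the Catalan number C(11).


C(n) = C(2n, n) / (n+1).
C(22, 11) = 705432
C(11) = 705432 / 12 = 58786


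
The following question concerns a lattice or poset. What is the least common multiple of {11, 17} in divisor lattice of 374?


In a divisor lattice, join = lcm (least common multiple).
Compute lcm iteratively: start with first element, then lcm(current, next).
Elements: [11, 17]
lcm(11,17) = 187
Final lcm = 187


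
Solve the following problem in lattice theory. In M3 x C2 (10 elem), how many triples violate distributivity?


Distributive law: a ^ (b v c) = (a ^ b) v (a ^ c).
Check all 10^3 = 1000 ordered triples (a,b,c).
  e.g. a=(a1,0), b=(a2,0), c=(a3,0): lhs=(a1,0) != rhs=(0,0)
  e.g. a=(a1,0), b=(a2,0), c=(a3,1): lhs=(a1,0) != rhs=(0,0)
Total violating triples: 48


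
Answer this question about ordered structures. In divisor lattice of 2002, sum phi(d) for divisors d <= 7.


Divisors of 2002 up to 7: [1, 2, 7]
phi values: [1, 1, 6]
Sum = 8


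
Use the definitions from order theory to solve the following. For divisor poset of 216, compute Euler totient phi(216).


phi(n) = n * prod_{p|n} (1 - 1/p).
Prime divisors of 216: [2, 3]
phi(216) = 216 * (1 - 1/2) * (1 - 1/3)
phi(216) = 72


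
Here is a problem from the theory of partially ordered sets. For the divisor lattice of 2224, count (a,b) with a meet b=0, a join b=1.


Complement pair (a,b): a meet b = bottom, a join b = top.
Here: gcd(a,b)=1 and lcm(a,b)=2224, i.e. a*b=2224 with a,b coprime.
Pairs found: (1,2224), (16,139), (139,16), (2224,1)
Total ordered pairs: 4


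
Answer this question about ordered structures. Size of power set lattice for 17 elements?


Power set = 2^n.
2^17 = 131072


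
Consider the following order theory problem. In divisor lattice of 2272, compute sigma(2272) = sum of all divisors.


sigma(n) = sum of divisors.
Divisors of 2272: [1, 2, 4, 8, 16, 32, 71, 142, 284, 568, 1136, 2272]
Sum = 4536


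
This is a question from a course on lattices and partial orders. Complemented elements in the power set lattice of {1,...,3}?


An element a is complemented if some b has a meet b = bottom, a join b = top.
every subset A has complement S\A, so all elements are complemented.
Complemented elements: {}, {1}, {2}, {3}, {1,2}, {1,3}, ... (2 more)
Count: 8


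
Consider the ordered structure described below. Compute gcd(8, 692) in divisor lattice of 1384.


In a divisor lattice, meet = gcd (greatest common divisor).
By Euclidean algorithm or factoring: gcd(8,692) = 4


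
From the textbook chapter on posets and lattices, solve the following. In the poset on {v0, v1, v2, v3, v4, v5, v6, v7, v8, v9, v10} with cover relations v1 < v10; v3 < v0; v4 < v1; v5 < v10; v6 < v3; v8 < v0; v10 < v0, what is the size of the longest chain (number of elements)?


A chain is a totally ordered subset; we count the number of elements in a maximum chain.
Compute, for each element x, the size of the longest chain ending at x:
  v2: 1
  v4: 1
  v5: 1
  v6: 1
  v7: 1
  v8: 1
  ...
A maximum chain: v4 < v1 < v10 < v0
Number of elements in the longest chain: 4


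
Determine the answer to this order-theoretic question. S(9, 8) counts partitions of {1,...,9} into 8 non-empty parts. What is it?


S(n,k) = k*S(n-1,k) + S(n-1,k-1).
S(8,8) = 1, S(8,7) = 28
S(9,8) = 8*1 + 28 = 8 + 28
S(9,8) = 36


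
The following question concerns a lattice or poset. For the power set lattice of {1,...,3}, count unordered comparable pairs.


A comparable pair {a,b} has a < b or b < a in the order.
Count unordered pairs where one element is strictly below the other.
Examples: {{},{1}}, {{},{2}}, {{},{3}}, {{},{1,2}}, ...
Total comparable pairs: 19


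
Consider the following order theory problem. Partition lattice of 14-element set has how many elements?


B(n) = number of set partitions of an n-element set.
B(n) satisfies the recurrence: B(n+1) = sum_k C(n,k)*B(k).
B(14) = 190899322


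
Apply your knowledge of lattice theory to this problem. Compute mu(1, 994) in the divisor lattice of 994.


In a divisor lattice, mu(a,b) = mu(b/a) where mu is the classical Mobius function.
b/a = 994/1 = 994
Prime factorization of 994: primes [2, 7, 71]
994 is squarefree with 3 prime factor(s), so mu(994) = (-1)^3 = -1


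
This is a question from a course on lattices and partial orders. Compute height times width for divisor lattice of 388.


Height = length of longest chain minus 1; width = size of largest antichain.
A maximum chain: 1 | 97 | 194 | 388  (height 3).
A maximum antichain: {2, 97}  (width 2).
Product = 3 * 2 = 6


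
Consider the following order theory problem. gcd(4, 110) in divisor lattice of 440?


Meet=gcd.
gcd(4,110)=2


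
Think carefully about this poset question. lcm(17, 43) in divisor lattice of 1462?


Join=lcm.
gcd(17,43)=1
lcm=731


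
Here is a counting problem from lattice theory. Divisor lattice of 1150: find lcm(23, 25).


In a divisor lattice, join = lcm (least common multiple).
gcd(23,25) = 1
lcm(23,25) = 23*25/gcd = 575/1 = 575


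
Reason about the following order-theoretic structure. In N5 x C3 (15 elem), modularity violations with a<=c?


Modular law: if a <= c then a v (b ^ c) = (a v b) ^ c.
Check all triples (a,b,c) with a <= c among 15 elements.
  e.g. a=(a,0), b=(c,0), c=(b,0): lhs=(a,0) != rhs=(b,0)
  e.g. a=(a,0), b=(c,1), c=(b,0): lhs=(a,0) != rhs=(b,0)
Total violating triples: 18


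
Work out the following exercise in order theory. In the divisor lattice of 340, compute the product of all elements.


Divisors of 340: [1, 2, 4, 5, 10, 17, 20, 34, 68, 85, 170, 340]
Product = n^(d(n)/2) = 340^(12/2)
Product = 1544804416000000


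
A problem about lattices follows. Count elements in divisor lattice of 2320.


Divisors of 2320: [1, 2, 4, 5, 8, 10, 16, 20, 29, 40, 58, 80, 116, 145, 232, 290, 464, 580, 1160, 2320]
Count: 20


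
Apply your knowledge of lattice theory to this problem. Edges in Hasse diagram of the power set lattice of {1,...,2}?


A cover relation a -< b holds when a < b with no c strictly between.
Cover relations:
  {} -< {1}
  {} -< {2}
  {1} -< {1,2}
  {2} -< {1,2}
Total: 4


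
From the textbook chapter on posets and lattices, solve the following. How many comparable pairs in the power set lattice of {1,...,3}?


A comparable pair {a,b} has a < b or b < a in the order.
Count unordered pairs where one element is strictly below the other.
Examples: {{},{1}}, {{},{2}}, {{},{3}}, {{},{1,2}}, ...
Total comparable pairs: 19


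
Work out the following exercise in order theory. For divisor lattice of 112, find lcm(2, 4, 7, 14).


In a divisor lattice, join = lcm (least common multiple).
Compute lcm iteratively: start with first element, then lcm(current, next).
Elements: [2, 4, 7, 14]
lcm(2,4) = 4
lcm(4,7) = 28
lcm(28,14) = 28
Final lcm = 28


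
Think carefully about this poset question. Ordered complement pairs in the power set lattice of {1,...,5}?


Complement pair (a,b): a meet b = bottom, a join b = top.
Here: A intersect B = {} and A union B = {1,...,5}.
Pairs found: ({},{1,2,3,4,5}), ({1},{2,3,4,5}), ({2},{1,3,4,5}), ({3},{1,2,4,5}), ... (28 more)
Total ordered pairs: 32


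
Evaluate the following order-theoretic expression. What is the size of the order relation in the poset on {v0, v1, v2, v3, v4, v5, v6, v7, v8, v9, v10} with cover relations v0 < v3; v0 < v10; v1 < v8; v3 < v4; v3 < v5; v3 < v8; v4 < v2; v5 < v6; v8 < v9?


The order relation is {(a,b) : a <= b}, reflexive so it includes (a,a).
Examples: (v0,v0), (v0,v10), (v0,v2), (v0,v3), (v0,v4), ...
Total ordered pairs: 30


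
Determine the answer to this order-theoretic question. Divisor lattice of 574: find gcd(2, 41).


In a divisor lattice, meet = gcd (greatest common divisor).
By Euclidean algorithm or factoring: gcd(2,41) = 1


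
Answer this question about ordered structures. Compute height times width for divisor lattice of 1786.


Height = length of longest chain minus 1; width = size of largest antichain.
A maximum chain: 1 | 47 | 893 | 1786  (height 3).
A maximum antichain: {2, 19, 47}  (width 3).
Product = 3 * 3 = 9


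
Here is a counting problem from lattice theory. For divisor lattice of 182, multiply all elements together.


Divisors of 182: [1, 2, 7, 13, 14, 26, 91, 182]
Product = n^(d(n)/2) = 182^(8/2)
Product = 1097199376


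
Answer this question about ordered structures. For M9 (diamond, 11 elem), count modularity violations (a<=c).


Modular law: if a <= c then a v (b ^ c) = (a v b) ^ c.
Check all triples (a,b,c) with a <= c among 11 elements.
This lattice is modular (diamonds M_m and their chain-products are modular).
Total violating triples: 0


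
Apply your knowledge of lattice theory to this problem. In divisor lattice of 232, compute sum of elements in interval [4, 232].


Interval [4,232] in divisors of 232: [4, 8, 116, 232]
Sum = 360


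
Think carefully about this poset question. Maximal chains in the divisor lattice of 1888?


A maximal chain goes from the minimum element to a maximal element via cover relations.
Counting all min-to-max paths in the cover graph.
Total maximal chains: 6


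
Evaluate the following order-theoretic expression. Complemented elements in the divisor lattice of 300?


An element a is complemented if some b has a meet b = bottom, a join b = top.
a is complemented iff gcd(a, n/a)=1, i.e. a is a unitary divisor of 300.
Complemented elements: 1, 3, 4, 12, 25, 75, ... (2 more)
Count: 8


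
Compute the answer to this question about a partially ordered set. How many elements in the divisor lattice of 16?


Divisors of 16: [1, 2, 4, 8, 16]
Count: 5


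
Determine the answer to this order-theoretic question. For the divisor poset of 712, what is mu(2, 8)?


In a divisor lattice, mu(a,b) = mu(b/a) where mu is the classical Mobius function.
b/a = 8/2 = 4
Prime factorization of 4: primes [2]
4 is not squarefree, so mu(4) = 0


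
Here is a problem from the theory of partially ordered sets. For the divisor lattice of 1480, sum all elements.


sigma(n) = sum of divisors.
Divisors of 1480: [1, 2, 4, 5, 8, 10, 20, 37, 40, 74, 148, 185, 296, 370, 740, 1480]
Sum = 3420


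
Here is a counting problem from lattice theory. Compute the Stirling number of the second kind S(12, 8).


S(n,k) = k*S(n-1,k) + S(n-1,k-1).
S(11,8) = 11880, S(11,7) = 63987
S(12,8) = 8*11880 + 63987 = 95040 + 63987
S(12,8) = 159027


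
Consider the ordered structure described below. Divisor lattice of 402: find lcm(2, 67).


In a divisor lattice, join = lcm (least common multiple).
gcd(2,67) = 1
lcm(2,67) = 2*67/gcd = 134/1 = 134


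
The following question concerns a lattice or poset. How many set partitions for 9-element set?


B(n) = number of set partitions of an n-element set.
B(n) satisfies the recurrence: B(n+1) = sum_k C(n,k)*B(k).
B(9) = 21147


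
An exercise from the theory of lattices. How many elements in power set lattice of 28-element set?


Power set = 2^n.
2^28 = 268435456


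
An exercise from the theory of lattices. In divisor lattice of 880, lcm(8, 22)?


Join=lcm.
gcd(8,22)=2
lcm=88


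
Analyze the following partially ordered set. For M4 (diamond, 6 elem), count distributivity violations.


Distributive law: a ^ (b v c) = (a ^ b) v (a ^ c).
Check all 6^3 = 216 ordered triples (a,b,c).
  e.g. a=a1, b=a2, c=a3: lhs=a1 != rhs=0
  e.g. a=a1, b=a2, c=a4: lhs=a1 != rhs=0
Total violating triples: 24


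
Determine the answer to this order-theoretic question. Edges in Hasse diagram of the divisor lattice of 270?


A cover relation a -< b holds when a < b with no c strictly between.
Cover relations:
  1 -< 2
  1 -< 3
  1 -< 5
  2 -< 6
  2 -< 10
  3 -< 6
  3 -< 9
  3 -< 15
  ...20 more
Total: 28


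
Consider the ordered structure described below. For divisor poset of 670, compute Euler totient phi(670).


phi(n) = n * prod_{p|n} (1 - 1/p).
Prime divisors of 670: [2, 5, 67]
phi(670) = 670 * (1 - 1/2) * (1 - 1/5) * (1 - 1/67)
phi(670) = 264


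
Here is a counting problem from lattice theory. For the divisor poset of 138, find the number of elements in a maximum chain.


A chain is a totally ordered subset; we count the number of elements in a maximum chain.
Compute, for each element x, the size of the longest chain ending at x:
  1: 1
  2: 2
  3: 2
  23: 2
  6: 3
  46: 3
  ...
A maximum chain: 1 < 2 < 6 < 138
Number of elements in the longest chain: 4


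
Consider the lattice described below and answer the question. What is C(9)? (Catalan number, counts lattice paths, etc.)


C(n) = C(2n, n) / (n+1).
C(18, 9) = 48620
C(9) = 48620 / 10 = 4862


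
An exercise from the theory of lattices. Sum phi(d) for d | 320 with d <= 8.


Divisors of 320 up to 8: [1, 2, 4, 5, 8]
phi values: [1, 1, 2, 4, 4]
Sum = 12


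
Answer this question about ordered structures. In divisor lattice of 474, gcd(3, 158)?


Meet=gcd.
gcd(3,158)=1


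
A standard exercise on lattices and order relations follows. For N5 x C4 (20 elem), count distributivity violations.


Distributive law: a ^ (b v c) = (a ^ b) v (a ^ c).
Check all 20^3 = 8000 ordered triples (a,b,c).
  e.g. a=(b,0), b=(a,0), c=(c,0): lhs=(b,0) != rhs=(a,0)
  e.g. a=(b,0), b=(a,0), c=(c,1): lhs=(b,0) != rhs=(a,0)
Total violating triples: 128


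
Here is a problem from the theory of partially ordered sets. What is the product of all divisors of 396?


Divisors of 396: [1, 2, 3, 4, 6, 9, 11, 12, 18, 22, 33, 36, 44, 66, 99, 132, 198, 396]
Product = n^(d(n)/2) = 396^(18/2)
Product = 239473065324351559827456


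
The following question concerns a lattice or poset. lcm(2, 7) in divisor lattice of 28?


Join=lcm.
gcd(2,7)=1
lcm=14


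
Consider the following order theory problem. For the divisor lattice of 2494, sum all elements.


sigma(n) = sum of divisors.
Divisors of 2494: [1, 2, 29, 43, 58, 86, 1247, 2494]
Sum = 3960


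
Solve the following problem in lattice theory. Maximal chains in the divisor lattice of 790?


A maximal chain goes from the minimum element to a maximal element via cover relations.
Counting all min-to-max paths in the cover graph.
Total maximal chains: 6


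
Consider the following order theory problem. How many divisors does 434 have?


Divisors of 434: [1, 2, 7, 14, 31, 62, 217, 434]
Count: 8


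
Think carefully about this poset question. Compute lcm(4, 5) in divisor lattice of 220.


In a divisor lattice, join = lcm (least common multiple).
gcd(4,5) = 1
lcm(4,5) = 4*5/gcd = 20/1 = 20


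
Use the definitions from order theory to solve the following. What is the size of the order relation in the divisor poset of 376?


The order relation is {(a,b) : a <= b}, reflexive so it includes (a,a).
Examples: (1,1), (1,188), (1,2), (1,376), (1,4), ...
Total ordered pairs: 30


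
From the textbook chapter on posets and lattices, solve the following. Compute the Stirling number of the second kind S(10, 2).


S(n,k) = k*S(n-1,k) + S(n-1,k-1).
S(9,2) = 255, S(9,1) = 1
S(10,2) = 2*255 + 1 = 510 + 1
S(10,2) = 511


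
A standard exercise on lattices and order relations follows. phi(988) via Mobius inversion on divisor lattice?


phi(n) = n * prod_{p|n} (1 - 1/p).
Prime divisors of 988: [2, 13, 19]
phi(988) = 988 * (1 - 1/2) * (1 - 1/13) * (1 - 1/19)
phi(988) = 432


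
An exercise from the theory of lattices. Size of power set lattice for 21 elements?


Power set = 2^n.
2^21 = 2097152


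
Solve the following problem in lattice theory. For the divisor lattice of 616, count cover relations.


A cover relation a -< b holds when a < b with no c strictly between.
Cover relations:
  1 -< 2
  1 -< 7
  1 -< 11
  2 -< 4
  2 -< 14
  2 -< 22
  4 -< 8
  4 -< 28
  ...20 more
Total: 28


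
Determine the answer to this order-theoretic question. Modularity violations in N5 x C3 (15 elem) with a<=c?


Modular law: if a <= c then a v (b ^ c) = (a v b) ^ c.
Check all triples (a,b,c) with a <= c among 15 elements.
  e.g. a=(a,0), b=(c,0), c=(b,0): lhs=(a,0) != rhs=(b,0)
  e.g. a=(a,0), b=(c,1), c=(b,0): lhs=(a,0) != rhs=(b,0)
Total violating triples: 18


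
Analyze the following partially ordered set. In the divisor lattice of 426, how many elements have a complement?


An element a is complemented if some b has a meet b = bottom, a join b = top.
a is complemented iff gcd(a, n/a)=1, i.e. a is a unitary divisor of 426.
Complemented elements: 1, 2, 3, 6, 71, 142, ... (2 more)
Count: 8


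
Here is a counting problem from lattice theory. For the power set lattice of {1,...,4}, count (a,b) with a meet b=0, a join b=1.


Complement pair (a,b): a meet b = bottom, a join b = top.
Here: A intersect B = {} and A union B = {1,...,4}.
Pairs found: ({},{1,2,3,4}), ({1},{2,3,4}), ({2},{1,3,4}), ({3},{1,2,4}), ... (12 more)
Total ordered pairs: 16


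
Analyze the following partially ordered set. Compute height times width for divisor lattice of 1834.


Height = length of longest chain minus 1; width = size of largest antichain.
A maximum chain: 1 | 131 | 917 | 1834  (height 3).
A maximum antichain: {2, 7, 131}  (width 3).
Product = 3 * 3 = 9


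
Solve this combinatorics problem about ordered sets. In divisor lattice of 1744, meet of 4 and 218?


In a divisor lattice, meet = gcd (greatest common divisor).
By Euclidean algorithm or factoring: gcd(4,218) = 2


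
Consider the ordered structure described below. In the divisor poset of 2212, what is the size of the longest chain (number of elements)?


A chain is a totally ordered subset; we count the number of elements in a maximum chain.
Compute, for each element x, the size of the longest chain ending at x:
  1: 1
  2: 2
  7: 2
  79: 2
  4: 3
  14: 3
  ...
A maximum chain: 1 < 2 < 4 < 28 < 2212
Number of elements in the longest chain: 5


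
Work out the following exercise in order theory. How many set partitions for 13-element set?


B(n) = number of set partitions of an n-element set.
B(n) satisfies the recurrence: B(n+1) = sum_k C(n,k)*B(k).
B(13) = 27644437


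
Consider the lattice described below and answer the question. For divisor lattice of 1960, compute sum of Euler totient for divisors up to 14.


Divisors of 1960 up to 14: [1, 2, 4, 5, 7, 8, 10, 14]
phi values: [1, 1, 2, 4, 6, 4, 4, 6]
Sum = 28


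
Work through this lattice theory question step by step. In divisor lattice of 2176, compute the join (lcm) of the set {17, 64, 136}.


In a divisor lattice, join = lcm (least common multiple).
Compute lcm iteratively: start with first element, then lcm(current, next).
Elements: [17, 64, 136]
lcm(17,64) = 1088
lcm(1088,136) = 1088
Final lcm = 1088


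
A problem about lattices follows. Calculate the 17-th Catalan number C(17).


C(n) = C(2n, n) / (n+1).
C(34, 17) = 2333606220
C(17) = 2333606220 / 18 = 129644790


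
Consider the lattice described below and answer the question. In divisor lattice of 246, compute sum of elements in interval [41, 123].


Interval [41,123] in divisors of 246: [41, 123]
Sum = 164


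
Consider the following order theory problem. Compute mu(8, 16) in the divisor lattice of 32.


In a divisor lattice, mu(a,b) = mu(b/a) where mu is the classical Mobius function.
b/a = 16/8 = 2
Prime factorization of 2: primes [2]
2 is squarefree with 1 prime factor(s), so mu(2) = (-1)^1 = -1


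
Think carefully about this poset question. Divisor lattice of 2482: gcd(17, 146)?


Meet=gcd.
gcd(17,146)=1


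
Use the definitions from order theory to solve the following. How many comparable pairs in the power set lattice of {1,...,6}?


A comparable pair {a,b} has a < b or b < a in the order.
Count unordered pairs where one element is strictly below the other.
Examples: {{},{1}}, {{},{2}}, {{},{3}}, {{},{4}}, ...
Total comparable pairs: 665


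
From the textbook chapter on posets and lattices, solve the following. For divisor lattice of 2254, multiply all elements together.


Divisors of 2254: [1, 2, 7, 14, 23, 46, 49, 98, 161, 322, 1127, 2254]
Product = n^(d(n)/2) = 2254^(12/2)
Product = 131136464365078828096


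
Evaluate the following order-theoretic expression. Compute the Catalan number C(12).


C(n) = C(2n, n) / (n+1).
C(24, 12) = 2704156
C(12) = 2704156 / 13 = 208012


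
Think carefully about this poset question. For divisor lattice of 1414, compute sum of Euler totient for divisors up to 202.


Divisors of 1414 up to 202: [1, 2, 7, 14, 101, 202]
phi values: [1, 1, 6, 6, 100, 100]
Sum = 214


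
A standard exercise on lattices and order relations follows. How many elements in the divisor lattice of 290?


Divisors of 290: [1, 2, 5, 10, 29, 58, 145, 290]
Count: 8


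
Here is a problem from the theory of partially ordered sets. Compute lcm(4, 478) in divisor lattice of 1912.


In a divisor lattice, join = lcm (least common multiple).
gcd(4,478) = 2
lcm(4,478) = 4*478/gcd = 1912/2 = 956


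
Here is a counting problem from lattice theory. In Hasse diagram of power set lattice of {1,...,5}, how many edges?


A cover relation a -< b holds when a < b with no c strictly between.
Cover relations:
  {} -< {1}
  {} -< {2}
  {} -< {3}
  {} -< {4}
  {} -< {5}
  {1} -< {1,2}
  {1} -< {1,3}
  {1} -< {1,4}
  ...72 more
Total: 80


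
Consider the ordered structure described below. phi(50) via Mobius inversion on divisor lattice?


phi(n) = n * prod_{p|n} (1 - 1/p).
Prime divisors of 50: [2, 5]
phi(50) = 50 * (1 - 1/2) * (1 - 1/5)
phi(50) = 20


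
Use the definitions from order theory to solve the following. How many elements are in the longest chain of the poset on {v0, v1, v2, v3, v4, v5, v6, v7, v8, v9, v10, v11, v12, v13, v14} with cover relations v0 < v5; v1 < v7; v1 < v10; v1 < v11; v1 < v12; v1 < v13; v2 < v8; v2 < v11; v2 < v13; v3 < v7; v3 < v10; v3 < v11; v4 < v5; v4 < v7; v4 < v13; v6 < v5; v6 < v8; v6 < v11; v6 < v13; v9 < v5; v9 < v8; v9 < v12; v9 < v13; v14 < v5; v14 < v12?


A chain is a totally ordered subset; we count the number of elements in a maximum chain.
Compute, for each element x, the size of the longest chain ending at x:
  v0: 1
  v1: 1
  v2: 1
  v3: 1
  v4: 1
  v6: 1
  ...
A maximum chain: v0 < v5
Number of elements in the longest chain: 2


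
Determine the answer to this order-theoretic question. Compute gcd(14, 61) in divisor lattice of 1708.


In a divisor lattice, meet = gcd (greatest common divisor).
By Euclidean algorithm or factoring: gcd(14,61) = 1


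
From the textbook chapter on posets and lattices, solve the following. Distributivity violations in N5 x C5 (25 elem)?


Distributive law: a ^ (b v c) = (a ^ b) v (a ^ c).
Check all 25^3 = 15625 ordered triples (a,b,c).
  e.g. a=(b,0), b=(a,0), c=(c,0): lhs=(b,0) != rhs=(a,0)
  e.g. a=(b,0), b=(a,0), c=(c,1): lhs=(b,0) != rhs=(a,0)
Total violating triples: 250


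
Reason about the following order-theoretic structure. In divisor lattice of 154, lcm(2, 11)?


Join=lcm.
gcd(2,11)=1
lcm=22


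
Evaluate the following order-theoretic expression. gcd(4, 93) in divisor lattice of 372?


Meet=gcd.
gcd(4,93)=1


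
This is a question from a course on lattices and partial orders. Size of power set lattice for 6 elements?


Power set = 2^n.
2^6 = 64


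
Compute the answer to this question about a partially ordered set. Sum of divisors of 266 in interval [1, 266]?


Interval [1,266] in divisors of 266: [1, 2, 7, 14, 19, 38, 133, 266]
Sum = 480


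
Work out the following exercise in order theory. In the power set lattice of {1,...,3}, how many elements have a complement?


An element a is complemented if some b has a meet b = bottom, a join b = top.
every subset A has complement S\A, so all elements are complemented.
Complemented elements: {}, {1}, {2}, {3}, {1,2}, {1,3}, ... (2 more)
Count: 8


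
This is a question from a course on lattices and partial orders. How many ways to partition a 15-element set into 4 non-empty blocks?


S(n,k) = k*S(n-1,k) + S(n-1,k-1).
S(14,4) = 10391745, S(14,3) = 788970
S(15,4) = 4*10391745 + 788970 = 41566980 + 788970
S(15,4) = 42355950


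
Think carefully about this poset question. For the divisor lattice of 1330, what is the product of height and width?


Height = length of longest chain minus 1; width = size of largest antichain.
A maximum chain: 1 | 19 | 133 | 665 | 1330  (height 4).
A maximum antichain: {10, 14, 35, 38, 95, 133}  (width 6).
Product = 4 * 6 = 24


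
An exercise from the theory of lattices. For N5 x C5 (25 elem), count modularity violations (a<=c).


Modular law: if a <= c then a v (b ^ c) = (a v b) ^ c.
Check all triples (a,b,c) with a <= c among 25 elements.
  e.g. a=(a,0), b=(c,0), c=(b,0): lhs=(a,0) != rhs=(b,0)
  e.g. a=(a,0), b=(c,1), c=(b,0): lhs=(a,0) != rhs=(b,0)
Total violating triples: 75


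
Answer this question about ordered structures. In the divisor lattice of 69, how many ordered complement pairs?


Complement pair (a,b): a meet b = bottom, a join b = top.
Here: gcd(a,b)=1 and lcm(a,b)=69, i.e. a*b=69 with a,b coprime.
Pairs found: (1,69), (3,23), (23,3), (69,1)
Total ordered pairs: 4
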